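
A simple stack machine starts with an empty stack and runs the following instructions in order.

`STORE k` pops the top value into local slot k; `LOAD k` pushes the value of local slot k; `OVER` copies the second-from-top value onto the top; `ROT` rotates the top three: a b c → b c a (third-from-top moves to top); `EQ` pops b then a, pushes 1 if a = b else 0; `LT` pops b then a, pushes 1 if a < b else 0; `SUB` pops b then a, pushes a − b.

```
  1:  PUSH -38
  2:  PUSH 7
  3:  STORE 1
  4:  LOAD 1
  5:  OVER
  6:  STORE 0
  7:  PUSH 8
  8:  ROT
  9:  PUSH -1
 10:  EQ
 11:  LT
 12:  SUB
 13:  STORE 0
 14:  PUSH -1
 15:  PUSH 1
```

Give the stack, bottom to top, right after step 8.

[7, 8, -38]

PUSH -38 -> -38
PUSH 7   -> -38 7
STORE 1  -> -38
LOAD 1   -> -38 7
OVER     -> -38 7 -38
STORE 0  -> -38 7
PUSH 8   -> -38 7 8
ROT      -> 7 8 -38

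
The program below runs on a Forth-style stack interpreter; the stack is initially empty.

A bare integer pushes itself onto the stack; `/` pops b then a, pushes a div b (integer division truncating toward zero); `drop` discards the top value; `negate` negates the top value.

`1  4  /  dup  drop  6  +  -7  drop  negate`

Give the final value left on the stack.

1       1
4       1 4
/       0
dup     0 0
drop    0
6       0 6
+       6
-7      6 -7
drop    6
negate  -6

-6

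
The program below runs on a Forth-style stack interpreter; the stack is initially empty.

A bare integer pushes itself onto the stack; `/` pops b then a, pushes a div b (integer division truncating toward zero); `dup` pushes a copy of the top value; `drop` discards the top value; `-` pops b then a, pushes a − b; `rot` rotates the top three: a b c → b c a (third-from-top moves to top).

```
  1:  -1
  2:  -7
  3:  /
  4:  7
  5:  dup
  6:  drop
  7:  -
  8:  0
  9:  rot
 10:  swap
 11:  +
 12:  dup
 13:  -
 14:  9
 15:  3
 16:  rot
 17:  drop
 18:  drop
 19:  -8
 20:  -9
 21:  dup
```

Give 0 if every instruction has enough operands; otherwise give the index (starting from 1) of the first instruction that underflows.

9

-1    -1
-7    -1 -7
/     0
7     0 7
dup   0 7 7
drop  0 7
-     -7
0     -7 0
rot  — needs 3 operands, stack has 2 → underflow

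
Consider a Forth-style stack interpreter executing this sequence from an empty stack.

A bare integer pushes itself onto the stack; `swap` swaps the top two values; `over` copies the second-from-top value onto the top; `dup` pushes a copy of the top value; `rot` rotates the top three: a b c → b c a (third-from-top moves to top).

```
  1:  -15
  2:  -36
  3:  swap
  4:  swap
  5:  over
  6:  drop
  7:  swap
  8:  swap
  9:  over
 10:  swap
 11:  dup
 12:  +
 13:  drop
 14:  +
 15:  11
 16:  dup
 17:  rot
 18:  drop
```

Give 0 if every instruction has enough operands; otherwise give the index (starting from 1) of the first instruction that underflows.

-15   [-15]
-36   [-15, -36]
swap  [-36, -15]
swap  [-15, -36]
over  [-15, -36, -15]
drop  [-15, -36]
swap  [-36, -15]
swap  [-15, -36]
over  [-15, -36, -15]
swap  [-15, -15, -36]
dup   [-15, -15, -36, -36]
+     [-15, -15, -72]
drop  [-15, -15]
+     [-30]
11    [-30, 11]
dup   [-30, 11, 11]
rot   [11, 11, -30]
drop  [11, 11]

0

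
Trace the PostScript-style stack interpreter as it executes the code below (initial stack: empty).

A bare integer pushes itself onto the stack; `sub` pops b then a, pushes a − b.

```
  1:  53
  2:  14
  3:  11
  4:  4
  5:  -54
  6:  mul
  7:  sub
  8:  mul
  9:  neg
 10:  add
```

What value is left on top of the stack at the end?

53  : 53
14  : 53 14
11  : 53 14 11
4   : 53 14 11 4
-54 : 53 14 11 4 -54
mul : 53 14 11 -216
sub : 53 14 227
mul : 53 3178
neg : 53 -3178
add : -3125

-3125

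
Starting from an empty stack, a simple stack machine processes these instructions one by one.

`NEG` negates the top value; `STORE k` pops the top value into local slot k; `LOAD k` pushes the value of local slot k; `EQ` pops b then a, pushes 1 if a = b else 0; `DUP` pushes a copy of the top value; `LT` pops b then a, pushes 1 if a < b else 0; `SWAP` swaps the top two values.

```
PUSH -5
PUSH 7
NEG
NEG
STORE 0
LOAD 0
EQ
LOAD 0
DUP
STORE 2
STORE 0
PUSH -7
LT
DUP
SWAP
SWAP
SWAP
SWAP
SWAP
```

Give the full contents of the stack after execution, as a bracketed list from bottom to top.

PUSH -5 → -5
PUSH 7  → -5 7
NEG     → -5 -7
NEG     → -5 7
STORE 0 → -5
LOAD 0  → -5 7
EQ      → 0
LOAD 0  → 0 7
DUP     → 0 7 7
STORE 2 → 0 7
STORE 0 → 0
PUSH -7 → 0 -7
LT      → 0
DUP     → 0 0
SWAP    → 0 0
SWAP    → 0 0
SWAP    → 0 0
SWAP    → 0 0
SWAP    → 0 0

[0, 0]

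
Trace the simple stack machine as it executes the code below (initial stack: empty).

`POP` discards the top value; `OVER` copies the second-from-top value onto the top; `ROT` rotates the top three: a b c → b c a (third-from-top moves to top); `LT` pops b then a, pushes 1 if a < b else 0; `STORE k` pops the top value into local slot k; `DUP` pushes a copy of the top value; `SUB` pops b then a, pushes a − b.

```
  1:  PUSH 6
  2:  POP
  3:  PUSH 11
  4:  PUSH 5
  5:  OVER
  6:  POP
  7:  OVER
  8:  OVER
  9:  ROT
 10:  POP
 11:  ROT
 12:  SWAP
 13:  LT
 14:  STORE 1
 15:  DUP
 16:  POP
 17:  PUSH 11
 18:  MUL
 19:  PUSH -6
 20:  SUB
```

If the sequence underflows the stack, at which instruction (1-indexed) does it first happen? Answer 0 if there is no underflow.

PUSH 6  → 6
POP     → (empty)
PUSH 11 → 11
PUSH 5  → 11 5
OVER    → 11 5 11
POP     → 11 5
OVER    → 11 5 11
OVER    → 11 5 11 5
ROT     → 11 11 5 5
POP     → 11 11 5
ROT     → 11 5 11
SWAP    → 11 11 5
LT      → 11 0
STORE 1 → 11
DUP     → 11 11
POP     → 11
PUSH 11 → 11 11
MUL     → 121
PUSH -6 → 121 -6
SUB     → 127

0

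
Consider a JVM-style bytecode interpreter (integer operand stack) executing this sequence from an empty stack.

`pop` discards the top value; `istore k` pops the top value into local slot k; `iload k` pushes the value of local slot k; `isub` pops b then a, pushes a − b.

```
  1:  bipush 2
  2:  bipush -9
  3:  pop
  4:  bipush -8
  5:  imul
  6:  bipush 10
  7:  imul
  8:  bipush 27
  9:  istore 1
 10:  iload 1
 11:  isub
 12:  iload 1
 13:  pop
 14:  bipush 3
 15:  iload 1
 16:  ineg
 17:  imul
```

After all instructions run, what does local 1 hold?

bipush 2  → [2]
bipush -9 → [2, -9]
pop       → [2]
bipush -8 → [2, -8]
imul      → [-16]
bipush 10 → [-16, 10]
imul      → [-160]
bipush 27 → [-160, 27]
istore 1  → [-160]
iload 1   → [-160, 27]
isub      → [-187]
iload 1   → [-187, 27]
pop       → [-187]
bipush 3  → [-187, 3]
iload 1   → [-187, 3, 27]
ineg      → [-187, 3, -27]
imul      → [-187, -81]

27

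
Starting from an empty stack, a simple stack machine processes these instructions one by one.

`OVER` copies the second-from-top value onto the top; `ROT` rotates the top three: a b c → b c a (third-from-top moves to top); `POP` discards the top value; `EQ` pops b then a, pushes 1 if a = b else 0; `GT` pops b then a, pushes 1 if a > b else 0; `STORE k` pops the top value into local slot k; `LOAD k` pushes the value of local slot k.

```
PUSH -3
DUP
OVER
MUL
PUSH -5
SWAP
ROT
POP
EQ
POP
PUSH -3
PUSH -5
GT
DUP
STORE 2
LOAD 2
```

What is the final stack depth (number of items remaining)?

PUSH -3 → -3
DUP     → -3 -3
OVER    → -3 -3 -3
MUL     → -3 9
PUSH -5 → -3 9 -5
SWAP    → -3 -5 9
ROT     → -5 9 -3
POP     → -5 9
EQ      → 0
POP     → (empty)
PUSH -3 → -3
PUSH -5 → -3 -5
GT      → 1
DUP     → 1 1
STORE 2 → 1
LOAD 2  → 1 1

2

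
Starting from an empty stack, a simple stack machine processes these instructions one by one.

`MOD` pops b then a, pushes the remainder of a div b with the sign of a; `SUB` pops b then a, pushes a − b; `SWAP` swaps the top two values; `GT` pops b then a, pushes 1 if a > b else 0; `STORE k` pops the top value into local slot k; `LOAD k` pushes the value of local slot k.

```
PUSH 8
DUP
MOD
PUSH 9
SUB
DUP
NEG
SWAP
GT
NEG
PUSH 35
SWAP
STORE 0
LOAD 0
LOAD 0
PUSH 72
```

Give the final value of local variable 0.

-1

PUSH 8  : [8]
DUP     : [8, 8]
MOD     : [0]
PUSH 9  : [0, 9]
SUB     : [-9]
DUP     : [-9, -9]
NEG     : [-9, 9]
SWAP    : [9, -9]
GT      : [1]
NEG     : [-1]
PUSH 35 : [-1, 35]
SWAP    : [35, -1]
STORE 0 : [35]
LOAD 0  : [35, -1]
LOAD 0  : [35, -1, -1]
PUSH 72 : [35, -1, -1, 72]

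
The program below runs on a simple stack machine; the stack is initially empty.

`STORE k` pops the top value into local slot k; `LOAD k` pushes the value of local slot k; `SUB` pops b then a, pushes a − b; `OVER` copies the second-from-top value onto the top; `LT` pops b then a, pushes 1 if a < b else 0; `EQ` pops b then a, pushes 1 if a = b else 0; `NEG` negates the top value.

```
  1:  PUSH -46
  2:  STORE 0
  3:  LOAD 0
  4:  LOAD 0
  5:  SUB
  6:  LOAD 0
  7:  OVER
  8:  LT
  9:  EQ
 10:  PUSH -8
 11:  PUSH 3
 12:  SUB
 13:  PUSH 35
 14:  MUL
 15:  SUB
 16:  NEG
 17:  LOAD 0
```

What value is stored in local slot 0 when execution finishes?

PUSH -46 → [-46]
STORE 0  → []
LOAD 0   → [-46]
LOAD 0   → [-46, -46]
SUB      → [0]
LOAD 0   → [0, -46]
OVER     → [0, -46, 0]
LT       → [0, 1]
EQ       → [0]
PUSH -8  → [0, -8]
PUSH 3   → [0, -8, 3]
SUB      → [0, -11]
PUSH 35  → [0, -11, 35]
MUL      → [0, -385]
SUB      → [385]
NEG      → [-385]
LOAD 0   → [-385, -46]

-46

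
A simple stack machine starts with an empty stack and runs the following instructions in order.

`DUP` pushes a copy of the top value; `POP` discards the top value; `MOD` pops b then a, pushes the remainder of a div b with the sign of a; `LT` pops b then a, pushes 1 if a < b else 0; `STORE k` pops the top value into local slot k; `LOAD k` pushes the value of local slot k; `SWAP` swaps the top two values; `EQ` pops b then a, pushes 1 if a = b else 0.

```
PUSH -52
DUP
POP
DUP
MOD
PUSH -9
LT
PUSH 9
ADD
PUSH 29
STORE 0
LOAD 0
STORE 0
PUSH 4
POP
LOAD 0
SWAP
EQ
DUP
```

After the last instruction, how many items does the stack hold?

2

PUSH -52 → [-52]
DUP      → [-52, -52]
POP      → [-52]
DUP      → [-52, -52]
MOD      → [0]
PUSH -9  → [0, -9]
LT       → [0]
PUSH 9   → [0, 9]
ADD      → [9]
PUSH 29  → [9, 29]
STORE 0  → [9]
LOAD 0   → [9, 29]
STORE 0  → [9]
PUSH 4   → [9, 4]
POP      → [9]
LOAD 0   → [9, 29]
SWAP     → [29, 9]
EQ       → [0]
DUP      → [0, 0]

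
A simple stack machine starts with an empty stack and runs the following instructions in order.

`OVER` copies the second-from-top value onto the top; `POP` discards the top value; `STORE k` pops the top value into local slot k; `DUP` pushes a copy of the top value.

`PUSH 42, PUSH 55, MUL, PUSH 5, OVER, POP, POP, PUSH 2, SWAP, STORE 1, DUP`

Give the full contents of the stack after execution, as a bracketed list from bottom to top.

[2, 2]

PUSH 42 -> 42
PUSH 55 -> 42 55
MUL     -> 2310
PUSH 5  -> 2310 5
OVER    -> 2310 5 2310
POP     -> 2310 5
POP     -> 2310
PUSH 2  -> 2310 2
SWAP    -> 2 2310
STORE 1 -> 2
DUP     -> 2 2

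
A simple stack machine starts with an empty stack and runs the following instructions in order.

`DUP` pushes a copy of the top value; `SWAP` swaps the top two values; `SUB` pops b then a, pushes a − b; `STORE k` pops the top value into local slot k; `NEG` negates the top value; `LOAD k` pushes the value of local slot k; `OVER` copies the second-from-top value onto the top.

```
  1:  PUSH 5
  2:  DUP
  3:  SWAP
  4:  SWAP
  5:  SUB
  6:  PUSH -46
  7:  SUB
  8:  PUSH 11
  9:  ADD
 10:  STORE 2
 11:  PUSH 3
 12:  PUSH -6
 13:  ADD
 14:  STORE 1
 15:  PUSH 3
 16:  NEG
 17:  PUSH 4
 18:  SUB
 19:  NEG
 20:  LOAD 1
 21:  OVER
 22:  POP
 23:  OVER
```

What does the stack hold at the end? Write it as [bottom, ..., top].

[7, -3, 7]

PUSH 5    5
DUP       5 5
SWAP      5 5
SWAP      5 5
SUB       0
PUSH -46  0 -46
SUB       46
PUSH 11   46 11
ADD       57
STORE 2   (empty)
PUSH 3    3
PUSH -6   3 -6
ADD       -3
STORE 1   (empty)
PUSH 3    3
NEG       -3
PUSH 4    -3 4
SUB       -7
NEG       7
LOAD 1    7 -3
OVER      7 -3 7
POP       7 -3
OVER      7 -3 7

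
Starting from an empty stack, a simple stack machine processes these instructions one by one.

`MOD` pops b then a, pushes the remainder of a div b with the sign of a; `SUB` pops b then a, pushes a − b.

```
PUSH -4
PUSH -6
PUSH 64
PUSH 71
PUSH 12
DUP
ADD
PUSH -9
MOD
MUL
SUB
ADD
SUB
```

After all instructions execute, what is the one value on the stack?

PUSH -4 -> [-4]
PUSH -6 -> [-4, -6]
PUSH 64 -> [-4, -6, 64]
PUSH 71 -> [-4, -6, 64, 71]
PUSH 12 -> [-4, -6, 64, 71, 12]
DUP     -> [-4, -6, 64, 71, 12, 12]
ADD     -> [-4, -6, 64, 71, 24]
PUSH -9 -> [-4, -6, 64, 71, 24, -9]
MOD     -> [-4, -6, 64, 71, 6]
MUL     -> [-4, -6, 64, 426]
SUB     -> [-4, -6, -362]
ADD     -> [-4, -368]
SUB     -> [364]

364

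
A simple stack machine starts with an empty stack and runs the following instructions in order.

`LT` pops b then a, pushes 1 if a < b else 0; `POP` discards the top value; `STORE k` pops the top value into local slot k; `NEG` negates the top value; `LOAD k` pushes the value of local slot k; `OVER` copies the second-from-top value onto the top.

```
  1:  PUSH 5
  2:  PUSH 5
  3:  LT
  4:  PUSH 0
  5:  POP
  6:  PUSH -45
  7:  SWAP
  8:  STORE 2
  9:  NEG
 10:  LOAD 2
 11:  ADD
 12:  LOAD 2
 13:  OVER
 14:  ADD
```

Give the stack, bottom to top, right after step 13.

[45, 0, 45]

PUSH 5   → 5
PUSH 5   → 5 5
LT       → 0
PUSH 0   → 0 0
POP      → 0
PUSH -45 → 0 -45
SWAP     → -45 0
STORE 2  → -45
NEG      → 45
LOAD 2   → 45 0
ADD      → 45
LOAD 2   → 45 0
OVER     → 45 0 45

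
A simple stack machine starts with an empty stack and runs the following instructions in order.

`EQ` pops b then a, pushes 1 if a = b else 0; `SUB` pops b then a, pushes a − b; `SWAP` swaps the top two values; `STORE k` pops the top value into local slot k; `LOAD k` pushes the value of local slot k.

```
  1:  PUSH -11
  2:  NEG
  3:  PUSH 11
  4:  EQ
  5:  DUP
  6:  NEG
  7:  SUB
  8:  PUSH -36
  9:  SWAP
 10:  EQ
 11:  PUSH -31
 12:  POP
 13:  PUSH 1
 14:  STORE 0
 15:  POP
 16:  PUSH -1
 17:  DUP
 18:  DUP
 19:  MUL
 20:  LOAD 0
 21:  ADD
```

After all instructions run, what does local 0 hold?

1

PUSH -11  [-11]
NEG       [11]
PUSH 11   [11, 11]
EQ        [1]
DUP       [1, 1]
NEG       [1, -1]
SUB       [2]
PUSH -36  [2, -36]
SWAP      [-36, 2]
EQ        [0]
PUSH -31  [0, -31]
POP       [0]
PUSH 1    [0, 1]
STORE 0   [0]
POP       []
PUSH -1   [-1]
DUP       [-1, -1]
DUP       [-1, -1, -1]
MUL       [-1, 1]
LOAD 0    [-1, 1, 1]
ADD       [-1, 2]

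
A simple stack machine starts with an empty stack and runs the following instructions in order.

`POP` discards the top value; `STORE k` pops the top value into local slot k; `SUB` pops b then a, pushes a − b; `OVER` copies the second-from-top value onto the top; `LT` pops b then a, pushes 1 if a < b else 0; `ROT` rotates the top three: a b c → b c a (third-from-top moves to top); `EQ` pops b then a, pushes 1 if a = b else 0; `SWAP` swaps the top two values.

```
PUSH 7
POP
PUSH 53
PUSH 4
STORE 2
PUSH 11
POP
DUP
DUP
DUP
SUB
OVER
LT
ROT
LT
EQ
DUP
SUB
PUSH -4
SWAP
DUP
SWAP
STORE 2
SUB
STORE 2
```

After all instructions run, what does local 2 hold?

PUSH 7  -> 7
POP     -> (empty)
PUSH 53 -> 53
PUSH 4  -> 53 4
STORE 2 -> 53
PUSH 11 -> 53 11
POP     -> 53
DUP     -> 53 53
DUP     -> 53 53 53
DUP     -> 53 53 53 53
SUB     -> 53 53 0
OVER    -> 53 53 0 53
LT      -> 53 53 1
ROT     -> 53 1 53
LT      -> 53 1
EQ      -> 0
DUP     -> 0 0
SUB     -> 0
PUSH -4 -> 0 -4
SWAP    -> -4 0
DUP     -> -4 0 0
SWAP    -> -4 0 0
STORE 2 -> -4 0
SUB     -> -4
STORE 2 -> (empty)

-4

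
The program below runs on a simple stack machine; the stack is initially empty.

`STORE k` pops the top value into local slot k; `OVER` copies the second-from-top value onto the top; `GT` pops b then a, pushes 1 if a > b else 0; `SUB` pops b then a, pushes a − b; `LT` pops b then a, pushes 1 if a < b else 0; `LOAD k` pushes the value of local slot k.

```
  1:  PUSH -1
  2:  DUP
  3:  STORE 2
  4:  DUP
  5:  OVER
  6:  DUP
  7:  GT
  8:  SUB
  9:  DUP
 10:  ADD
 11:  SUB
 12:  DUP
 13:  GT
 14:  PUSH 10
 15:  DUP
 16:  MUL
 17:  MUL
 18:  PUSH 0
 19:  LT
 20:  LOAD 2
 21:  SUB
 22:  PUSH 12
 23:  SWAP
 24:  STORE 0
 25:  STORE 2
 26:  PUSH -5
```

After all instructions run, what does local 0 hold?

PUSH -1 → [-1]
DUP     → [-1, -1]
STORE 2 → [-1]
DUP     → [-1, -1]
OVER    → [-1, -1, -1]
DUP     → [-1, -1, -1, -1]
GT      → [-1, -1, 0]
SUB     → [-1, -1]
DUP     → [-1, -1, -1]
ADD     → [-1, -2]
SUB     → [1]
DUP     → [1, 1]
GT      → [0]
PUSH 10 → [0, 10]
DUP     → [0, 10, 10]
MUL     → [0, 100]
MUL     → [0]
PUSH 0  → [0, 0]
LT      → [0]
LOAD 2  → [0, -1]
SUB     → [1]
PUSH 12 → [1, 12]
SWAP    → [12, 1]
STORE 0 → [12]
STORE 2 → []
PUSH -5 → [-5]

1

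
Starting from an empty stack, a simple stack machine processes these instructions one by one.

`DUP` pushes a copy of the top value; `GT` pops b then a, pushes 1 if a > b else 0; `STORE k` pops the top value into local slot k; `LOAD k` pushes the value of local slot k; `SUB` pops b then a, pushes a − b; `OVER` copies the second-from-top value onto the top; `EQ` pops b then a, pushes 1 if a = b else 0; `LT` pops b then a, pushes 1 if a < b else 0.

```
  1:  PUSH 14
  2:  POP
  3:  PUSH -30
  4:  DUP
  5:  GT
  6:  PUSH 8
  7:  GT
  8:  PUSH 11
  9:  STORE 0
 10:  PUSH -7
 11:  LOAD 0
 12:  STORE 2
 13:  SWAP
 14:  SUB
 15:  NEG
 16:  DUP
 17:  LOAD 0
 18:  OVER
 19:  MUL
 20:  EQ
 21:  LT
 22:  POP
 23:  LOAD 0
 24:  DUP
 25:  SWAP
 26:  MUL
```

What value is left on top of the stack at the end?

121

PUSH 14  → [14]
POP      → []
PUSH -30 → [-30]
DUP      → [-30, -30]
GT       → [0]
PUSH 8   → [0, 8]
GT       → [0]
PUSH 11  → [0, 11]
STORE 0  → [0]
PUSH -7  → [0, -7]
LOAD 0   → [0, -7, 11]
STORE 2  → [0, -7]
SWAP     → [-7, 0]
SUB      → [-7]
NEG      → [7]
DUP      → [7, 7]
LOAD 0   → [7, 7, 11]
OVER     → [7, 7, 11, 7]
MUL      → [7, 7, 77]
EQ       → [7, 0]
LT       → [0]
POP      → []
LOAD 0   → [11]
DUP      → [11, 11]
SWAP     → [11, 11]
MUL      → [121]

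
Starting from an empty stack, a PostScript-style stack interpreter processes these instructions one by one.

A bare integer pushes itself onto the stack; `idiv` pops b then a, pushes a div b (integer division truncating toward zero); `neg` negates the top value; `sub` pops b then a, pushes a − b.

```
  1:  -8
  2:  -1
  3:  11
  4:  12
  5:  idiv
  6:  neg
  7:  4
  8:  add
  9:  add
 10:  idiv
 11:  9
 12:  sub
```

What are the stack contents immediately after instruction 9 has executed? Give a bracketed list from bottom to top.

[-8, 3]

-8    [-8]
-1    [-8, -1]
11    [-8, -1, 11]
12    [-8, -1, 11, 12]
idiv  [-8, -1, 0]
neg   [-8, -1, 0]
4     [-8, -1, 0, 4]
add   [-8, -1, 4]
add   [-8, 3]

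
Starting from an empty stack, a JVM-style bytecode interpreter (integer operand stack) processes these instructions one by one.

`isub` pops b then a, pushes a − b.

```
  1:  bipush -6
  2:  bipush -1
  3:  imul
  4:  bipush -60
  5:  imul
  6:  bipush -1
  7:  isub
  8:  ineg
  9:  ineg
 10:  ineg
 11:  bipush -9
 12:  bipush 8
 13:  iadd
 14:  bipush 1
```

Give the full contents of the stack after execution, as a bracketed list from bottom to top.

bipush -6  : [-6]
bipush -1  : [-6, -1]
imul       : [6]
bipush -60 : [6, -60]
imul       : [-360]
bipush -1  : [-360, -1]
isub       : [-359]
ineg       : [359]
ineg       : [-359]
ineg       : [359]
bipush -9  : [359, -9]
bipush 8   : [359, -9, 8]
iadd       : [359, -1]
bipush 1   : [359, -1, 1]

[359, -1, 1]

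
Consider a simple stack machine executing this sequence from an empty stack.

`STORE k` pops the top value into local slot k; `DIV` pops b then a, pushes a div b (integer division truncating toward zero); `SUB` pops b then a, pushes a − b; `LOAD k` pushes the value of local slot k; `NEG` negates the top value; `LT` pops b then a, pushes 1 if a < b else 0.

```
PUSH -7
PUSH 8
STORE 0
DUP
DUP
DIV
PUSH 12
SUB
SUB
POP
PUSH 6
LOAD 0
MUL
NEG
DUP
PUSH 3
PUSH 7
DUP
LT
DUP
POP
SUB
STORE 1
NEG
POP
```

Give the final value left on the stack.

PUSH -7 : [-7]
PUSH 8  : [-7, 8]
STORE 0 : [-7]
DUP     : [-7, -7]
DUP     : [-7, -7, -7]
DIV     : [-7, 1]
PUSH 12 : [-7, 1, 12]
SUB     : [-7, -11]
SUB     : [4]
POP     : []
PUSH 6  : [6]
LOAD 0  : [6, 8]
MUL     : [48]
NEG     : [-48]
DUP     : [-48, -48]
PUSH 3  : [-48, -48, 3]
PUSH 7  : [-48, -48, 3, 7]
DUP     : [-48, -48, 3, 7, 7]
LT      : [-48, -48, 3, 0]
DUP     : [-48, -48, 3, 0, 0]
POP     : [-48, -48, 3, 0]
SUB     : [-48, -48, 3]
STORE 1 : [-48, -48]
NEG     : [-48, 48]
POP     : [-48]

-48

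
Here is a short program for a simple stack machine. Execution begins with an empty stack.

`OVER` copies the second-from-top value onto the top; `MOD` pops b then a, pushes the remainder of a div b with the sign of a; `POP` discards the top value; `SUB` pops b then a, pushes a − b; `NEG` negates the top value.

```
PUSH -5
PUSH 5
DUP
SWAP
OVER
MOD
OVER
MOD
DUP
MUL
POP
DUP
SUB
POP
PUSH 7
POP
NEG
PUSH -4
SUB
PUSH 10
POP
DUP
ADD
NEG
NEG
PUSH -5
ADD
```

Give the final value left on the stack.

PUSH -5  -5
PUSH 5   -5 5
DUP      -5 5 5
SWAP     -5 5 5
OVER     -5 5 5 5
MOD      -5 5 0
OVER     -5 5 0 5
MOD      -5 5 0
DUP      -5 5 0 0
MUL      -5 5 0
POP      -5 5
DUP      -5 5 5
SUB      -5 0
POP      -5
PUSH 7   -5 7
POP      -5
NEG      5
PUSH -4  5 -4
SUB      9
PUSH 10  9 10
POP      9
DUP      9 9
ADD      18
NEG      -18
NEG      18
PUSH -5  18 -5
ADD      13

13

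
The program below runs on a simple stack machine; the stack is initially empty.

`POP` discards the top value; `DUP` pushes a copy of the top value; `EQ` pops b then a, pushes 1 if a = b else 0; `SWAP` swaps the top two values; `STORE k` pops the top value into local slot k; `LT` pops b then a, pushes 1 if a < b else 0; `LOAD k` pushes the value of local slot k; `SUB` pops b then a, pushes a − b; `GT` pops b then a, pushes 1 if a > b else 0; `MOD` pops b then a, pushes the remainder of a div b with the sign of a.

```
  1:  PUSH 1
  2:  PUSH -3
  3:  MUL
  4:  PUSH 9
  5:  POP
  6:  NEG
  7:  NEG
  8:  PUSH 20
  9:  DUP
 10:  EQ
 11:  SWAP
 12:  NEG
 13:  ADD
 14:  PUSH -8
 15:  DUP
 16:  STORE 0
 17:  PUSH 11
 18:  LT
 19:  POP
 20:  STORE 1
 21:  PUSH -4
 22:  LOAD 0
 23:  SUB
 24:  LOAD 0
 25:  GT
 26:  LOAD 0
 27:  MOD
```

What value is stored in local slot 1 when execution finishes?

4

PUSH 1  → 1
PUSH -3 → 1 -3
MUL     → -3
PUSH 9  → -3 9
POP     → -3
NEG     → 3
NEG     → -3
PUSH 20 → -3 20
DUP     → -3 20 20
EQ      → -3 1
SWAP    → 1 -3
NEG     → 1 3
ADD     → 4
PUSH -8 → 4 -8
DUP     → 4 -8 -8
STORE 0 → 4 -8
PUSH 11 → 4 -8 11
LT      → 4 1
POP     → 4
STORE 1 → (empty)
PUSH -4 → -4
LOAD 0  → -4 -8
SUB     → 4
LOAD 0  → 4 -8
GT      → 1
LOAD 0  → 1 -8
MOD     → 1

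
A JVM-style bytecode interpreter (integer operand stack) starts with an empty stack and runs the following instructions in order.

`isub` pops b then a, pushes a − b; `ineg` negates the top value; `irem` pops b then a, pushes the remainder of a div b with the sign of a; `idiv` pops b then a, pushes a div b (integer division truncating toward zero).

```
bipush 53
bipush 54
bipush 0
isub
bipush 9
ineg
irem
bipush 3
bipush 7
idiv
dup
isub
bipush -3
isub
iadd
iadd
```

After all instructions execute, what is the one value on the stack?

bipush 53 → 53
bipush 54 → 53 54
bipush 0  → 53 54 0
isub      → 53 54
bipush 9  → 53 54 9
ineg      → 53 54 -9
irem      → 53 0
bipush 3  → 53 0 3
bipush 7  → 53 0 3 7
idiv      → 53 0 0
dup       → 53 0 0 0
isub      → 53 0 0
bipush -3 → 53 0 0 -3
isub      → 53 0 3
iadd      → 53 3
iadd      → 56

56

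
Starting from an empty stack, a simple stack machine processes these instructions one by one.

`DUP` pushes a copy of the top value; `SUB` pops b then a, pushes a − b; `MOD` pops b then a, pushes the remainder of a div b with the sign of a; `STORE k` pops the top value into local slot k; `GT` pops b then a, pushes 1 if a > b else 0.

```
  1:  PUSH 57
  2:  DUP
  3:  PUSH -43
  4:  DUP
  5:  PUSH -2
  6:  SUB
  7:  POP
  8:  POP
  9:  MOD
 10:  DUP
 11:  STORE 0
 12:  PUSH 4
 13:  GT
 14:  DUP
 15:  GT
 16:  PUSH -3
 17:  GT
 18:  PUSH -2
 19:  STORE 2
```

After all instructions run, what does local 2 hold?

-2

PUSH 57   57
DUP       57 57
PUSH -43  57 57 -43
DUP       57 57 -43 -43
PUSH -2   57 57 -43 -43 -2
SUB       57 57 -43 -41
POP       57 57 -43
POP       57 57
MOD       0
DUP       0 0
STORE 0   0
PUSH 4    0 4
GT        0
DUP       0 0
GT        0
PUSH -3   0 -3
GT        1
PUSH -2   1 -2
STORE 2   1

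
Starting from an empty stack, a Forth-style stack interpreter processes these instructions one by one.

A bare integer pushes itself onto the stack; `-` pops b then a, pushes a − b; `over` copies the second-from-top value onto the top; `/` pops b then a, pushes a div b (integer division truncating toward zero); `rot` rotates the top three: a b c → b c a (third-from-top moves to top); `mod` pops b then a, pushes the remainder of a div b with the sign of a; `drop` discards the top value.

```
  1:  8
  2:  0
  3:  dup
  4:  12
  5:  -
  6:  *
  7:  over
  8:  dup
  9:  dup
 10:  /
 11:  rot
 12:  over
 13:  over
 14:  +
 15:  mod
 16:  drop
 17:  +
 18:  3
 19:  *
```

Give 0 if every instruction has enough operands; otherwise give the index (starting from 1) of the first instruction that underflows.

0

8    : 8
0    : 8 0
dup  : 8 0 0
12   : 8 0 0 12
-    : 8 0 -12
*    : 8 0
over : 8 0 8
dup  : 8 0 8 8
dup  : 8 0 8 8 8
/    : 8 0 8 1
rot  : 8 8 1 0
over : 8 8 1 0 1
over : 8 8 1 0 1 0
+    : 8 8 1 0 1
mod  : 8 8 1 0
drop : 8 8 1
+    : 8 9
3    : 8 9 3
*    : 8 27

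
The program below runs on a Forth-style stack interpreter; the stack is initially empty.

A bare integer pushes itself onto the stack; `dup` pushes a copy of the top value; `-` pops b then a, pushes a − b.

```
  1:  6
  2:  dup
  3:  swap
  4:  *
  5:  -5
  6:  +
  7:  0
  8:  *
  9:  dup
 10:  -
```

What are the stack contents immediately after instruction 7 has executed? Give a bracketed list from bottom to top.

[31, 0]

6    -> [6]
dup  -> [6, 6]
swap -> [6, 6]
*    -> [36]
-5   -> [36, -5]
+    -> [31]
0    -> [31, 0]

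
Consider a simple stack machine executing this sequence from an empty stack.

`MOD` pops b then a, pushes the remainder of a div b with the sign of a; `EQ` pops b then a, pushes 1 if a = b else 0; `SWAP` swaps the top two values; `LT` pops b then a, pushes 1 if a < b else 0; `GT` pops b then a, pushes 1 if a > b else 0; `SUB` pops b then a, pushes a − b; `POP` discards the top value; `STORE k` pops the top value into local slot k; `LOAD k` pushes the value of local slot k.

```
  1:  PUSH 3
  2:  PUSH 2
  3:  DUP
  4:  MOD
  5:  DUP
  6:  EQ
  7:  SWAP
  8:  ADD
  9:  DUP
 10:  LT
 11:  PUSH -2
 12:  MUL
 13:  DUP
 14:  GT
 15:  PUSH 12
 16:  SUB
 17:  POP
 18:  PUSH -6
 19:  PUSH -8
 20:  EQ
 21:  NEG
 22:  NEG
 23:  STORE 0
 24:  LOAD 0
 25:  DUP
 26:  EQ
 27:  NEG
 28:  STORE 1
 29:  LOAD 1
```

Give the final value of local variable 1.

PUSH 3  : [3]
PUSH 2  : [3, 2]
DUP     : [3, 2, 2]
MOD     : [3, 0]
DUP     : [3, 0, 0]
EQ      : [3, 1]
SWAP    : [1, 3]
ADD     : [4]
DUP     : [4, 4]
LT      : [0]
PUSH -2 : [0, -2]
MUL     : [0]
DUP     : [0, 0]
GT      : [0]
PUSH 12 : [0, 12]
SUB     : [-12]
POP     : []
PUSH -6 : [-6]
PUSH -8 : [-6, -8]
EQ      : [0]
NEG     : [0]
NEG     : [0]
STORE 0 : []
LOAD 0  : [0]
DUP     : [0, 0]
EQ      : [1]
NEG     : [-1]
STORE 1 : []
LOAD 1  : [-1]

-1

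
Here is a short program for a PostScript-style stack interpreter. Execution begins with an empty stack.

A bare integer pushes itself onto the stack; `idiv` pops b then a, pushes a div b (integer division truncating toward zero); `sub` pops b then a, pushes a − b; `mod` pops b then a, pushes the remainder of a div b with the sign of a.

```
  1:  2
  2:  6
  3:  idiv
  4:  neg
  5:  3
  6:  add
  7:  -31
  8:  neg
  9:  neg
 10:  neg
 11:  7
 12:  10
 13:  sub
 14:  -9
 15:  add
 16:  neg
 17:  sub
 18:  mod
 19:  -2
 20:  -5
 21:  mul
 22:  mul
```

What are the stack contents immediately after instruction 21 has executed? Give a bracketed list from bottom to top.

2    : 2
6    : 2 6
idiv : 0
neg  : 0
3    : 0 3
add  : 3
-31  : 3 -31
neg  : 3 31
neg  : 3 -31
neg  : 3 31
7    : 3 31 7
10   : 3 31 7 10
sub  : 3 31 -3
-9   : 3 31 -3 -9
add  : 3 31 -12
neg  : 3 31 12
sub  : 3 19
mod  : 3
-2   : 3 -2
-5   : 3 -2 -5
mul  : 3 10

[3, 10]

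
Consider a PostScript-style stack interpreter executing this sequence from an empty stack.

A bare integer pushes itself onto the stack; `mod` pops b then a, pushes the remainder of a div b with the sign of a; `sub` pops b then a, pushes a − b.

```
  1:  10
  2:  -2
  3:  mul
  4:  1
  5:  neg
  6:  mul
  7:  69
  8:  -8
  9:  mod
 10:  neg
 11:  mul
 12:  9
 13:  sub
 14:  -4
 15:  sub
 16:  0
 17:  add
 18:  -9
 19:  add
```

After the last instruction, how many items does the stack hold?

10  → 10
-2  → 10 -2
mul → -20
1   → -20 1
neg → -20 -1
mul → 20
69  → 20 69
-8  → 20 69 -8
mod → 20 5
neg → 20 -5
mul → -100
9   → -100 9
sub → -109
-4  → -109 -4
sub → -105
0   → -105 0
add → -105
-9  → -105 -9
add → -114

1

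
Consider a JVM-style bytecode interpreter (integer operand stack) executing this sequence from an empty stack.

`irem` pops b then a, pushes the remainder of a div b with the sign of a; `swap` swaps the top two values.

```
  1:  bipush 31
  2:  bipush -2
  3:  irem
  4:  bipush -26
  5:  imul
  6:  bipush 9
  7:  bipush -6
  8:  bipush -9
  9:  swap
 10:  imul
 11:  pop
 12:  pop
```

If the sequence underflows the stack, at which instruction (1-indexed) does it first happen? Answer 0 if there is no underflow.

0

bipush 31   [31]
bipush -2   [31, -2]
irem        [1]
bipush -26  [1, -26]
imul        [-26]
bipush 9    [-26, 9]
bipush -6   [-26, 9, -6]
bipush -9   [-26, 9, -6, -9]
swap        [-26, 9, -9, -6]
imul        [-26, 9, 54]
pop         [-26, 9]
pop         [-26]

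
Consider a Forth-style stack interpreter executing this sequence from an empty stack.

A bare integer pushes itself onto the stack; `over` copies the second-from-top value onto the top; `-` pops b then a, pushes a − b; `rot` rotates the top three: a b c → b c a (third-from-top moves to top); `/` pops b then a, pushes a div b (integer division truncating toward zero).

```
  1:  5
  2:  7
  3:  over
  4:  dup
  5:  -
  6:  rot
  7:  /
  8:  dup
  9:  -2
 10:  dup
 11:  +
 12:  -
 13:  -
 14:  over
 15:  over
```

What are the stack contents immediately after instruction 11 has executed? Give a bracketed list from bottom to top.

[7, 0, 0, -4]

5    -> [5]
7    -> [5, 7]
over -> [5, 7, 5]
dup  -> [5, 7, 5, 5]
-    -> [5, 7, 0]
rot  -> [7, 0, 5]
/    -> [7, 0]
dup  -> [7, 0, 0]
-2   -> [7, 0, 0, -2]
dup  -> [7, 0, 0, -2, -2]
+    -> [7, 0, 0, -4]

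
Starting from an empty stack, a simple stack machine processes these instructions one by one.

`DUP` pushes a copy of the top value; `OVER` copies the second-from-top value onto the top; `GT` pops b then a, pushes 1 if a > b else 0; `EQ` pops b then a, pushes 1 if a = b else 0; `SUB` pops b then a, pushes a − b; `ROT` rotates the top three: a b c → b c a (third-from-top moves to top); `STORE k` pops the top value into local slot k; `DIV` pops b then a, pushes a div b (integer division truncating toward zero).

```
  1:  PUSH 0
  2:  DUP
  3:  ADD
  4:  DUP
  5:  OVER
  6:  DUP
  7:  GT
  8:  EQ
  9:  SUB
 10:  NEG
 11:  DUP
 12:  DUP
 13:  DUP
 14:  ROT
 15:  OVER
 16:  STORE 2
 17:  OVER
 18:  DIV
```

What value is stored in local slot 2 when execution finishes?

1

PUSH 0  → [0]
DUP     → [0, 0]
ADD     → [0]
DUP     → [0, 0]
OVER    → [0, 0, 0]
DUP     → [0, 0, 0, 0]
GT      → [0, 0, 0]
EQ      → [0, 1]
SUB     → [-1]
NEG     → [1]
DUP     → [1, 1]
DUP     → [1, 1, 1]
DUP     → [1, 1, 1, 1]
ROT     → [1, 1, 1, 1]
OVER    → [1, 1, 1, 1, 1]
STORE 2 → [1, 1, 1, 1]
OVER    → [1, 1, 1, 1, 1]
DIV     → [1, 1, 1, 1]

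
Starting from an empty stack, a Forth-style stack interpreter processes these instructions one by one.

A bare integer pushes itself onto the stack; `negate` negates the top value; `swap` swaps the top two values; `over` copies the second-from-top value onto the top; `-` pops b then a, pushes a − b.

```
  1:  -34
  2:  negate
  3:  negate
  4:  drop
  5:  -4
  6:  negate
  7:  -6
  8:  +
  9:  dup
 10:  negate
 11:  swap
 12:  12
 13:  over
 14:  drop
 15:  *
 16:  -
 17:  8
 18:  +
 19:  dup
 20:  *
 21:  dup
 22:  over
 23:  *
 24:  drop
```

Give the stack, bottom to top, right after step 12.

[2, -2, 12]

-34     -34
negate  34
negate  -34
drop    (empty)
-4      -4
negate  4
-6      4 -6
+       -2
dup     -2 -2
negate  -2 2
swap    2 -2
12      2 -2 12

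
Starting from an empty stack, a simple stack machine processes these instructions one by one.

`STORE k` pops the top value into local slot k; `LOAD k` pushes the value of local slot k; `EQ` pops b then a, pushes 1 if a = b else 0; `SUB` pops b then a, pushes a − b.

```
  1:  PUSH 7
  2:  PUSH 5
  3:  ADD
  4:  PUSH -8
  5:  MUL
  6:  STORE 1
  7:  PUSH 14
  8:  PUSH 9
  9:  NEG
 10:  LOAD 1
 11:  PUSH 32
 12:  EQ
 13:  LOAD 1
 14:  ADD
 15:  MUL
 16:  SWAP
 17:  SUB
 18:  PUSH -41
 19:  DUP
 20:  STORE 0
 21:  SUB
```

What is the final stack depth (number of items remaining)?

1

PUSH 7    [7]
PUSH 5    [7, 5]
ADD       [12]
PUSH -8   [12, -8]
MUL       [-96]
STORE 1   []
PUSH 14   [14]
PUSH 9    [14, 9]
NEG       [14, -9]
LOAD 1    [14, -9, -96]
PUSH 32   [14, -9, -96, 32]
EQ        [14, -9, 0]
LOAD 1    [14, -9, 0, -96]
ADD       [14, -9, -96]
MUL       [14, 864]
SWAP      [864, 14]
SUB       [850]
PUSH -41  [850, -41]
DUP       [850, -41, -41]
STORE 0   [850, -41]
SUB       [891]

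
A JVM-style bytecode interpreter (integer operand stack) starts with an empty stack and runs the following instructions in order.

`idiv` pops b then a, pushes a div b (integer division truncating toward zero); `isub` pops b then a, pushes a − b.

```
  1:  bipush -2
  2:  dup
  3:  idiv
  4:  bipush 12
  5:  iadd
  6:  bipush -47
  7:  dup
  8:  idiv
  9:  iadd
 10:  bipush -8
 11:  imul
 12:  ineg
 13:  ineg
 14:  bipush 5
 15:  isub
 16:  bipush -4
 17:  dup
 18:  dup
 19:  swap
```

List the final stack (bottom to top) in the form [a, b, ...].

bipush -2   -2
dup         -2 -2
idiv        1
bipush 12   1 12
iadd        13
bipush -47  13 -47
dup         13 -47 -47
idiv        13 1
iadd        14
bipush -8   14 -8
imul        -112
ineg        112
ineg        -112
bipush 5    -112 5
isub        -117
bipush -4   -117 -4
dup         -117 -4 -4
dup         -117 -4 -4 -4
swap        -117 -4 -4 -4

[-117, -4, -4, -4]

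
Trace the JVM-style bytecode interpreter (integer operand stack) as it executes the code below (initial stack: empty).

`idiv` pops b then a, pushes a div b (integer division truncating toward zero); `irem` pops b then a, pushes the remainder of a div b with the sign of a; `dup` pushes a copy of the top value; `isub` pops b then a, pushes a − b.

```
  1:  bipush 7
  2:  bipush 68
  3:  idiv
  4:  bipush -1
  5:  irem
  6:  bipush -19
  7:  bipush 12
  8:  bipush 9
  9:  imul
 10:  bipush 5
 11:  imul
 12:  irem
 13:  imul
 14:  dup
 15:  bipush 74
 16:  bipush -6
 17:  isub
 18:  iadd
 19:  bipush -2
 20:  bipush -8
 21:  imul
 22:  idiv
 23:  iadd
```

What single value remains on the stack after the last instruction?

bipush 7   -> 7
bipush 68  -> 7 68
idiv       -> 0
bipush -1  -> 0 -1
irem       -> 0
bipush -19 -> 0 -19
bipush 12  -> 0 -19 12
bipush 9   -> 0 -19 12 9
imul       -> 0 -19 108
bipush 5   -> 0 -19 108 5
imul       -> 0 -19 540
irem       -> 0 -19
imul       -> 0
dup        -> 0 0
bipush 74  -> 0 0 74
bipush -6  -> 0 0 74 -6
isub       -> 0 0 80
iadd       -> 0 80
bipush -2  -> 0 80 -2
bipush -8  -> 0 80 -2 -8
imul       -> 0 80 16
idiv       -> 0 5
iadd       -> 5

5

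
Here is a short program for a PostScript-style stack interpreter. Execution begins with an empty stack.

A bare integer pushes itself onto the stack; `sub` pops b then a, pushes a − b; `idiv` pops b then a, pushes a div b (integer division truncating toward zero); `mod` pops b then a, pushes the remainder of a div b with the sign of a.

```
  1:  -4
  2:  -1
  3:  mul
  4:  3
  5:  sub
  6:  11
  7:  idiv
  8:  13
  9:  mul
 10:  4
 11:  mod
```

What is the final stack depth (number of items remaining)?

-4   → -4
-1   → -4 -1
mul  → 4
3    → 4 3
sub  → 1
11   → 1 11
idiv → 0
13   → 0 13
mul  → 0
4    → 0 4
mod  → 0

1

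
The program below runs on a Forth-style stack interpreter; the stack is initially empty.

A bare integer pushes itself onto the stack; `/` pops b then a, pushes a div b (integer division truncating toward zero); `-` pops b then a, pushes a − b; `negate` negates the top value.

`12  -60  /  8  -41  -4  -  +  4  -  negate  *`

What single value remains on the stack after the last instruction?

0

12      12
-60     12 -60
/       0
8       0 8
-41     0 8 -41
-4      0 8 -41 -4
-       0 8 -37
+       0 -29
4       0 -29 4
-       0 -33
negate  0 33
*       0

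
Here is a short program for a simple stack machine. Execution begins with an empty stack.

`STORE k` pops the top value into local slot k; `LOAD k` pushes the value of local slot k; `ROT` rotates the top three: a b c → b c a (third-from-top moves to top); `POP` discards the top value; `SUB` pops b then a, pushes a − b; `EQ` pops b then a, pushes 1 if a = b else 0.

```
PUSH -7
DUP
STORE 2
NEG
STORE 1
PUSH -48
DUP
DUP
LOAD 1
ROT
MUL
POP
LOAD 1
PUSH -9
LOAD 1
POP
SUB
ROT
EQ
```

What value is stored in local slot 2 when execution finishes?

-7

PUSH -7  -> [-7]
DUP      -> [-7, -7]
STORE 2  -> [-7]
NEG      -> [7]
STORE 1  -> []
PUSH -48 -> [-48]
DUP      -> [-48, -48]
DUP      -> [-48, -48, -48]
LOAD 1   -> [-48, -48, -48, 7]
ROT      -> [-48, -48, 7, -48]
MUL      -> [-48, -48, -336]
POP      -> [-48, -48]
LOAD 1   -> [-48, -48, 7]
PUSH -9  -> [-48, -48, 7, -9]
LOAD 1   -> [-48, -48, 7, -9, 7]
POP      -> [-48, -48, 7, -9]
SUB      -> [-48, -48, 16]
ROT      -> [-48, 16, -48]
EQ       -> [-48, 0]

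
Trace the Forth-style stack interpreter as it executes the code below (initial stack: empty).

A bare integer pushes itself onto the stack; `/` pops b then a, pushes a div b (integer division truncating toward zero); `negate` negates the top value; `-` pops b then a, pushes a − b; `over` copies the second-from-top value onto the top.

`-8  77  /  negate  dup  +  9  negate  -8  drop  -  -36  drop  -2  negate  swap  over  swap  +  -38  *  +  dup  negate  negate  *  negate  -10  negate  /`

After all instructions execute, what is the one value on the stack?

-17305

-8     : -8
77     : -8 77
/      : 0
negate : 0
dup    : 0 0
+      : 0
9      : 0 9
negate : 0 -9
-8     : 0 -9 -8
drop   : 0 -9
-      : 9
-36    : 9 -36
drop   : 9
-2     : 9 -2
negate : 9 2
swap   : 2 9
over   : 2 9 2
swap   : 2 2 9
+      : 2 11
-38    : 2 11 -38
*      : 2 -418
+      : -416
dup    : -416 -416
negate : -416 416
negate : -416 -416
*      : 173056
negate : -173056
-10    : -173056 -10
negate : -173056 10
/      : -17305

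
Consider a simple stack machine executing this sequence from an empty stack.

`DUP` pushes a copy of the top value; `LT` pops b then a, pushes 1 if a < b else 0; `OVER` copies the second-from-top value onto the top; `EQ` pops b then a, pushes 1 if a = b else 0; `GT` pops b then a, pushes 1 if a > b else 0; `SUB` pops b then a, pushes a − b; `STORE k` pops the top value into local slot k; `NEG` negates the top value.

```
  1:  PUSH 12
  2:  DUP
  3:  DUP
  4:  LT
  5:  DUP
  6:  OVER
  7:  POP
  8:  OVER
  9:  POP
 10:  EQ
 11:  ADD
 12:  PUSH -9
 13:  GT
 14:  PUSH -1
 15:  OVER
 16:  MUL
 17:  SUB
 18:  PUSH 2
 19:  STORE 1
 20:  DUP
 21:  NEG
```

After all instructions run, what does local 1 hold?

2

PUSH 12  12
DUP      12 12
DUP      12 12 12
LT       12 0
DUP      12 0 0
OVER     12 0 0 0
POP      12 0 0
OVER     12 0 0 0
POP      12 0 0
EQ       12 1
ADD      13
PUSH -9  13 -9
GT       1
PUSH -1  1 -1
OVER     1 -1 1
MUL      1 -1
SUB      2
PUSH 2   2 2
STORE 1  2
DUP      2 2
NEG      2 -2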